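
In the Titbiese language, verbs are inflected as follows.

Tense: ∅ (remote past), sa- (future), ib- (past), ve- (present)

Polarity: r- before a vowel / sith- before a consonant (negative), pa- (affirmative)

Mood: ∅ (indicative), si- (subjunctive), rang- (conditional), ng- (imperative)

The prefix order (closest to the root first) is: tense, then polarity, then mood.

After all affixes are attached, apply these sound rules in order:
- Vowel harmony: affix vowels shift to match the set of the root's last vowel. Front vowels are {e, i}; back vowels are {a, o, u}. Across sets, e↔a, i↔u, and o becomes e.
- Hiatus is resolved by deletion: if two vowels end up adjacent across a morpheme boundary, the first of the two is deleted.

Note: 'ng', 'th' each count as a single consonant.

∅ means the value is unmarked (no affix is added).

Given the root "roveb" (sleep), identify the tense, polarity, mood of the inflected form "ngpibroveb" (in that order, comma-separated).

past, affirmative, imperative

Segment: ng-pa-ib-roveb.
tense: ib- → past.
polarity: pa- → affirmative.
mood: ng- → imperative.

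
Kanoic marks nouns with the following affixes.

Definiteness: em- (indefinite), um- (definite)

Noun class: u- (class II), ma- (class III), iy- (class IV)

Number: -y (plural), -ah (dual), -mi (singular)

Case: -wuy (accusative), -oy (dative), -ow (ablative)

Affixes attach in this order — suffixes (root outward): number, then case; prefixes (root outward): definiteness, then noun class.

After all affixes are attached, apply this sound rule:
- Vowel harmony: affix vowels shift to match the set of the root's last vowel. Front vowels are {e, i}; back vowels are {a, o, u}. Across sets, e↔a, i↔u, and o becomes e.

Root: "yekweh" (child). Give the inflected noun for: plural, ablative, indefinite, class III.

Attach number plural -y → yekwehy.
Attach definiteness indefinite em- → emyekwehy.
Attach case ablative -ow → emyekwehyow.
Attach noun class class III ma- → maemyekwehyow.
Apply vowel harmony: maemyekwehyow → meemyekwehyew.

meemyekwehyew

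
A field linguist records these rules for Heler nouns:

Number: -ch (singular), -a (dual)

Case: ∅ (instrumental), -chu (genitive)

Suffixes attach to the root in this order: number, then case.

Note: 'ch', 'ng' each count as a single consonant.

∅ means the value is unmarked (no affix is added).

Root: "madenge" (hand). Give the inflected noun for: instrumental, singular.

madengech

Attach number singular -ch → madengech.
case = instrumental: zero marking, form stays madengech.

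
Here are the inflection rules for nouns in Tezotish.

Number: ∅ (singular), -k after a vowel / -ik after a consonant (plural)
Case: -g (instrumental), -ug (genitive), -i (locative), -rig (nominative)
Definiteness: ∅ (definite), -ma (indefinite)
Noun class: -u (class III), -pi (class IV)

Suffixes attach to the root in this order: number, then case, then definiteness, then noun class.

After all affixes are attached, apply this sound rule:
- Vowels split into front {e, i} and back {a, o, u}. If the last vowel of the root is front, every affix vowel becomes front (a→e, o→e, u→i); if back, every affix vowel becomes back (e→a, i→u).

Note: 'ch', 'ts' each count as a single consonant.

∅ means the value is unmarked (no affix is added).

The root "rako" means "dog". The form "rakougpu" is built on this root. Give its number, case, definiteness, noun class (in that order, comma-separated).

singular, genitive, definite, class IV

Segment: rako-ug-pi.
number: ∅ → singular.
case: -ug → genitive.
definiteness: ∅ → definite.
noun class: -pi → class IV.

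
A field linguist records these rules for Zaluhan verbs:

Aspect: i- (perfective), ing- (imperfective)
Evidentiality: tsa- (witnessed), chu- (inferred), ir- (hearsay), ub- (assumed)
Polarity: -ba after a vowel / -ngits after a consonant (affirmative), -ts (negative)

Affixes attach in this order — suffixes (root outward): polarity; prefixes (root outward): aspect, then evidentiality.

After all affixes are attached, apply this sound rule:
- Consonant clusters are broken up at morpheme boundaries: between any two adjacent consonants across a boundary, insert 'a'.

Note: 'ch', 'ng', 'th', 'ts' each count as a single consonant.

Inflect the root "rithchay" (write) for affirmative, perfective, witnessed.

Attach polarity affirmative -ngits (after consonant 'y') → rithchayngits.
Attach aspect perfective i- → irithchayngits.
Attach evidentiality witnessed tsa- → tsairithchayngits.
Apply epenthesis: tsairithchayngits → tsairithchayangits.

tsairithchayangits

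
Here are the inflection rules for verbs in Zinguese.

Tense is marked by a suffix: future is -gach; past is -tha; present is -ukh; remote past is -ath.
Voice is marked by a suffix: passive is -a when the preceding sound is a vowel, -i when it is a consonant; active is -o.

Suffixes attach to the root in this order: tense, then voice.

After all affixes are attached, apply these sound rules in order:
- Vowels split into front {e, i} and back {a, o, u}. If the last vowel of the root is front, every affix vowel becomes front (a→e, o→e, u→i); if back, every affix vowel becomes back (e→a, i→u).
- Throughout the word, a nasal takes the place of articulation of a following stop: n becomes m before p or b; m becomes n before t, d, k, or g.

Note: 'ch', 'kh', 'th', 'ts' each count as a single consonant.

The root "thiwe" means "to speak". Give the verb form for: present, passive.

Attach tense present -ukh → thiweukh.
Attach voice passive -i (after consonant 'kh') → thiweukhi.
Apply vowel harmony: thiweukhi → thiweikhi.
Nasal assimilation: no change.

thiweikhi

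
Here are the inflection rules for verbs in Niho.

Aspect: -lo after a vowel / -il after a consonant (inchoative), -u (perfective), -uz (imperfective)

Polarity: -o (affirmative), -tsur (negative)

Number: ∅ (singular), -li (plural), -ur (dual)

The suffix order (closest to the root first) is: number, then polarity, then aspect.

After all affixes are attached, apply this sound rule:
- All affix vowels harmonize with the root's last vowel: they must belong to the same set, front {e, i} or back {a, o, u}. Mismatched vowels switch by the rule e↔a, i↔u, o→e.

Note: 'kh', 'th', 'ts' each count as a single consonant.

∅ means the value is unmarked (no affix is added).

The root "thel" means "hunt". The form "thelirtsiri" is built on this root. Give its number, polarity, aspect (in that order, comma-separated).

Segment: thel-ur-tsur-u.
number: -ur → dual.
polarity: -tsur → negative.
aspect: -u → perfective.

dual, negative, perfective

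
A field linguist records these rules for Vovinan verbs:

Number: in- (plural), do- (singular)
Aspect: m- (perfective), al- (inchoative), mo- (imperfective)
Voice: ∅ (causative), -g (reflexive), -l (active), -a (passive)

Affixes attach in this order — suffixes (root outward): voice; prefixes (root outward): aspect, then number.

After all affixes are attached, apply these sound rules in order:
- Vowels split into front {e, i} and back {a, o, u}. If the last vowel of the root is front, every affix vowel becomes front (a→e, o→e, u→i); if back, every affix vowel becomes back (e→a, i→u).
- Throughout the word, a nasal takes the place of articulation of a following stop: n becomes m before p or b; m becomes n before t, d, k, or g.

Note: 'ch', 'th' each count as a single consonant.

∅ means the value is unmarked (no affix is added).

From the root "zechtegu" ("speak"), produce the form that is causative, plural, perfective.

Attach aspect perfective m- → mzechtegu.
voice = causative: zero marking, form stays mzechtegu.
Attach number plural in- → inmzechtegu.
Apply vowel harmony: inmzechtegu → unmzechtegu.
Nasal assimilation: no change.

unmzechtegu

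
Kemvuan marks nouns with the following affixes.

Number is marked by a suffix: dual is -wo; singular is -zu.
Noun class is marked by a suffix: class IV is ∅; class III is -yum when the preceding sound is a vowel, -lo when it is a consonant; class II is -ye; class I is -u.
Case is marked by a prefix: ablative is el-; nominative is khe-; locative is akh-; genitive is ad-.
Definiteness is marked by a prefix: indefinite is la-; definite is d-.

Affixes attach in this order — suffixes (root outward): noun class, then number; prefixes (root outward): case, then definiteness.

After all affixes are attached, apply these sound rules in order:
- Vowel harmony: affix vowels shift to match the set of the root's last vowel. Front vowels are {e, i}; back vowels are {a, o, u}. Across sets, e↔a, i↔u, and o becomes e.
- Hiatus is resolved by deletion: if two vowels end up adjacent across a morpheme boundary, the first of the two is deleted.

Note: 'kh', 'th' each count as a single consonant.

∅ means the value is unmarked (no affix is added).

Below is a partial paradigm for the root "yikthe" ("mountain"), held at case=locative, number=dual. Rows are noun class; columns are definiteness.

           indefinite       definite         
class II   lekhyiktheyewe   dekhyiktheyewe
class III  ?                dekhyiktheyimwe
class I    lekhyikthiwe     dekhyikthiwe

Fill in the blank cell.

lekhyiktheyimwe

Attach case locative akh- → akhyikthe.
Attach noun class class III -yum (after vowel 'e') → akhyiktheyum.
Attach number dual -wo → akhyiktheyumwo.
Attach definiteness indefinite la- → laakhyiktheyumwo.
Apply vowel harmony: laakhyiktheyumwo → leekhyiktheyimwe.
Apply vowel deletion: leekhyiktheyimwe → lekhyiktheyimwe.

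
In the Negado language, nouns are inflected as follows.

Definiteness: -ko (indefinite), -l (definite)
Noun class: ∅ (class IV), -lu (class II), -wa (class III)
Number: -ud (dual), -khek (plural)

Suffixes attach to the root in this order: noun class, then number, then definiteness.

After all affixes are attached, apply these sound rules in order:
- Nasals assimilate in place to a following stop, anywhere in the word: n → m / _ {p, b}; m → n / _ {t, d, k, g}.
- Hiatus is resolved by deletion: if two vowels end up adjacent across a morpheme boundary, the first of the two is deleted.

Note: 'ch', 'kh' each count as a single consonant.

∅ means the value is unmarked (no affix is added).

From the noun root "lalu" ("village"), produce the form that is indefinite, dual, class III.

laluwudko

Attach noun class class III -wa → laluwa.
Attach number dual -ud → laluwaud.
Attach definiteness indefinite -ko → laluwaudko.
Nasal assimilation: no change.
Apply vowel deletion: laluwaudko → laluwudko.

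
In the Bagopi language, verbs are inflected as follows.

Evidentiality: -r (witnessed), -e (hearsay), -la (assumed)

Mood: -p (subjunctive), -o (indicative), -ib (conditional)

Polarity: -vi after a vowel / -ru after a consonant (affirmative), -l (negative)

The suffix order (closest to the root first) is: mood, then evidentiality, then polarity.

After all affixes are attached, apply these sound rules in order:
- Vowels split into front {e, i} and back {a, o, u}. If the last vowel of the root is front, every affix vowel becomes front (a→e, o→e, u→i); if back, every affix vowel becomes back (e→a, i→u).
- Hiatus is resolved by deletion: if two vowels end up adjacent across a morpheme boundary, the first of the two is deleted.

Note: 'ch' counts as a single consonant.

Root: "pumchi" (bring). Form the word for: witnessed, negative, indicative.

pumcherl

Attach mood indicative -o → pumchio.
Attach evidentiality witnessed -r → pumchior.
Attach polarity negative -l → pumchiorl.
Apply vowel harmony: pumchiorl → pumchierl.
Apply vowel deletion: pumchierl → pumcherl.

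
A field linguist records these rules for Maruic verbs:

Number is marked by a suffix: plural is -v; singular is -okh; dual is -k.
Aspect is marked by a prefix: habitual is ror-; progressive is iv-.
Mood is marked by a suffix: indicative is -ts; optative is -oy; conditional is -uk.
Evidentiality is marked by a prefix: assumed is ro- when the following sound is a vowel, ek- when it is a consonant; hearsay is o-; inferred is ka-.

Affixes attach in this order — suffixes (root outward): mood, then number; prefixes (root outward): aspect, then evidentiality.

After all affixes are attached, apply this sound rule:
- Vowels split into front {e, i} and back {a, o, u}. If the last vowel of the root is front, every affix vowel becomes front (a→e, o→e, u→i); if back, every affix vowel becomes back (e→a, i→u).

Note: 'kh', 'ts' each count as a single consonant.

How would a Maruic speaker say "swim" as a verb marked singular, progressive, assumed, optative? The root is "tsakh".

rouvtsakhoyokh

Attach aspect progressive iv- → ivtsakh.
Attach mood optative -oy → ivtsakhoy.
Attach number singular -okh → ivtsakhoyokh.
Attach evidentiality assumed ro- (before vowel 'i') → roivtsakhoyokh.
Apply vowel harmony: roivtsakhoyokh → rouvtsakhoyokh.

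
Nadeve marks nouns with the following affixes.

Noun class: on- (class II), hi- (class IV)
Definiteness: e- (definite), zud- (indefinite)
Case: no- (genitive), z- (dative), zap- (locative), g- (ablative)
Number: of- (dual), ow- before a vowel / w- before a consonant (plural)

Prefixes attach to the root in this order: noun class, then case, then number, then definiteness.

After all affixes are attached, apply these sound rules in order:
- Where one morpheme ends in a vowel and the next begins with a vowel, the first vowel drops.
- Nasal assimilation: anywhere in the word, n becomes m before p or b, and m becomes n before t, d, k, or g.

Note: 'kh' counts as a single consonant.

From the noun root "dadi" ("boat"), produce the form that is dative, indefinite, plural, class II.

zudwzondadi

Attach noun class class II on- → ondadi.
Attach case dative z- → zondadi.
Attach number plural w- (before consonant 'z') → wzondadi.
Attach definiteness indefinite zud- → zudwzondadi.
Vowel deletion: no change.
Nasal assimilation: no change.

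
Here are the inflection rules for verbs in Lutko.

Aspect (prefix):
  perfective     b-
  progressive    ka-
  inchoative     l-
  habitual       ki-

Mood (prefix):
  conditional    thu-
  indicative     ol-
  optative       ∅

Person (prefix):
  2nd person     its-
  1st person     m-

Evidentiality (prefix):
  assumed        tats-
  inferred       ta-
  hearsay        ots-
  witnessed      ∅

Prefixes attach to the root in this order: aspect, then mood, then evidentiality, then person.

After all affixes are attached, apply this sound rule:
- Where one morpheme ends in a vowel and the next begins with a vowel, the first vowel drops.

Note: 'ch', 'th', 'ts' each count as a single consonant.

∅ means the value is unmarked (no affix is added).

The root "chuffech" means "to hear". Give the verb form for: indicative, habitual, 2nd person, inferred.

Attach aspect habitual ki- → kichuffech.
Attach mood indicative ol- → olkichuffech.
Attach evidentiality inferred ta- → taolkichuffech.
Attach person 2nd person its- → itstaolkichuffech.
Apply vowel deletion: itstaolkichuffech → itstolkichuffech.

itstolkichuffech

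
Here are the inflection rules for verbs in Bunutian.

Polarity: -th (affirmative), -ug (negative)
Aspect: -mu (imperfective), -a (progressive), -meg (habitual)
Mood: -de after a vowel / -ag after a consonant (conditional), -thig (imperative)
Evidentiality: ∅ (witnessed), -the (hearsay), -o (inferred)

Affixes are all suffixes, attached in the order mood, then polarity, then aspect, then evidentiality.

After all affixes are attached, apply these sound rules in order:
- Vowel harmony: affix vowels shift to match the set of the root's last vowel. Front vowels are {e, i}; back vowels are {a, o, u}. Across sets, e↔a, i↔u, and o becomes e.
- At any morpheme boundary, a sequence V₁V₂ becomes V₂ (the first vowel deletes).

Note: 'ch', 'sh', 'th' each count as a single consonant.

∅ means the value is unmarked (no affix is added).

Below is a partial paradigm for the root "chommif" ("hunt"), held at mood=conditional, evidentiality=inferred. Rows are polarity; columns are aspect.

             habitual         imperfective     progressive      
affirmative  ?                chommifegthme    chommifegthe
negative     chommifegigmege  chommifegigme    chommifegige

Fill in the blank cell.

chommifegthmege

Attach mood conditional -ag (after consonant 'f') → chommifag.
Attach polarity affirmative -th → chommifagth.
Attach aspect habitual -meg → chommifagthmeg.
Attach evidentiality inferred -o → chommifagthmego.
Apply vowel harmony: chommifagthmego → chommifegthmege.
Vowel deletion: no change.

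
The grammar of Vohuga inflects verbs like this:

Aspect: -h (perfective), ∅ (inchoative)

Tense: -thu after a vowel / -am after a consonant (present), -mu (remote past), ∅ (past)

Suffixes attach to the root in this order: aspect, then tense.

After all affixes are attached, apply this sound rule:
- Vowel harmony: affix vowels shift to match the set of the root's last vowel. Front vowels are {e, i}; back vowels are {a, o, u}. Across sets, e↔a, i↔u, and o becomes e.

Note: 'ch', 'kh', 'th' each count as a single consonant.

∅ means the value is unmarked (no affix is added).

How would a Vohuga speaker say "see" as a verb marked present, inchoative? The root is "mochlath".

aspect = inchoative: zero marking, form stays mochlath.
Attach tense present -am (after consonant 'th') → mochlatham.
Vowel harmony: no change.

mochlatham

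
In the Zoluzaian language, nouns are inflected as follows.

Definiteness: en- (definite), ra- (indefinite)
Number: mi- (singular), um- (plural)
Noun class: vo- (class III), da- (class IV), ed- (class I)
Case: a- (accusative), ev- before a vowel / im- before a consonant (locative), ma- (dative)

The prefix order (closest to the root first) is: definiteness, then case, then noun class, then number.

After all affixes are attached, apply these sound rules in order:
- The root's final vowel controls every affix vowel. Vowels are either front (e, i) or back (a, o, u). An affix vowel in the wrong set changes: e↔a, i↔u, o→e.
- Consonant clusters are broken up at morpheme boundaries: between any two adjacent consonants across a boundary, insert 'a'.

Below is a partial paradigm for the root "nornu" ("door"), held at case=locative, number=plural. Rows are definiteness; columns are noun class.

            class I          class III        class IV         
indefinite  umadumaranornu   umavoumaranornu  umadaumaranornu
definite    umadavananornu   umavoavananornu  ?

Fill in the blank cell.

umadaavananornu

Attach definiteness definite en- → ennornu.
Attach case locative ev- (before vowel 'e') → evennornu.
Attach noun class class IV da- → daevennornu.
Attach number plural um- → umdaevennornu.
Apply vowel harmony: umdaevennornu → umdaavannornu.
Apply epenthesis: umdaavannornu → umadaavananornu.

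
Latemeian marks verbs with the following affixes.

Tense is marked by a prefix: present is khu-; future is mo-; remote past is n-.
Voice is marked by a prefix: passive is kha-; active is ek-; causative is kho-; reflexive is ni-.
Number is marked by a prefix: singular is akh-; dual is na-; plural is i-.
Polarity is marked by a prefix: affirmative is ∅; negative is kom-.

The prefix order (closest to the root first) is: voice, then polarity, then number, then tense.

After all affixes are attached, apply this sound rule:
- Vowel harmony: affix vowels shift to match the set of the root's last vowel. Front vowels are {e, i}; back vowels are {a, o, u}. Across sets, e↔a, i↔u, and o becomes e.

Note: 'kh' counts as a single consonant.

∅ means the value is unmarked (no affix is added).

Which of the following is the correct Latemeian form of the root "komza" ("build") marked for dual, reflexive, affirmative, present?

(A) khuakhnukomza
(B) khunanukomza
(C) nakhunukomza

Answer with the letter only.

B

Attach voice reflexive ni- → nikomza.
polarity = affirmative: zero marking, form stays nikomza.
Attach number dual na- → nanikomza.
Attach tense present khu- → khunanikomza.
Apply vowel harmony: khunanikomza → khunanukomza.
So the correct form is khunanukomza, option (B).
(C) nakhunukomza is wrong: it has the affixes in the wrong order.
(A) khuakhnukomza is wrong: it uses singular instead of dual for number.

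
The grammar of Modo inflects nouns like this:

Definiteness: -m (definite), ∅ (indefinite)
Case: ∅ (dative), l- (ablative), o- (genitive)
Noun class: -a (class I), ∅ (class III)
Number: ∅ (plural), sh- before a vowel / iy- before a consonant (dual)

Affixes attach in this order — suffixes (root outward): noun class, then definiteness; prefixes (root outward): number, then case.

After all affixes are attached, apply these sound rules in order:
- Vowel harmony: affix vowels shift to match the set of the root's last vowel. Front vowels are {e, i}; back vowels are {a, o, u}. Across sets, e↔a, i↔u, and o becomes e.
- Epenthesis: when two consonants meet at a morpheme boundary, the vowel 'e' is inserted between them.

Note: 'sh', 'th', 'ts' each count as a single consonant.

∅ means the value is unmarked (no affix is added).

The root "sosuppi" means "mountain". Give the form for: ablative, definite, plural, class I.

lesosuppiem

Attach noun class class I -a → sosuppia.
Attach definiteness definite -m → sosuppiam.
number = plural: zero marking, form stays sosuppiam.
Attach case ablative l- → lsosuppiam.
Apply vowel harmony: lsosuppiam → lsosuppiem.
Apply epenthesis: lsosuppiem → lesosuppiem.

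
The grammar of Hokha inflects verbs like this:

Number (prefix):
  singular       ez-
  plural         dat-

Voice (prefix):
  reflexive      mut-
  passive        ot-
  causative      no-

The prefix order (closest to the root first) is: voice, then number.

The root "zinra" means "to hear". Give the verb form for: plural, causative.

Attach voice causative no- → nozinra.
Attach number plural dat- → datnozinra.

datnozinra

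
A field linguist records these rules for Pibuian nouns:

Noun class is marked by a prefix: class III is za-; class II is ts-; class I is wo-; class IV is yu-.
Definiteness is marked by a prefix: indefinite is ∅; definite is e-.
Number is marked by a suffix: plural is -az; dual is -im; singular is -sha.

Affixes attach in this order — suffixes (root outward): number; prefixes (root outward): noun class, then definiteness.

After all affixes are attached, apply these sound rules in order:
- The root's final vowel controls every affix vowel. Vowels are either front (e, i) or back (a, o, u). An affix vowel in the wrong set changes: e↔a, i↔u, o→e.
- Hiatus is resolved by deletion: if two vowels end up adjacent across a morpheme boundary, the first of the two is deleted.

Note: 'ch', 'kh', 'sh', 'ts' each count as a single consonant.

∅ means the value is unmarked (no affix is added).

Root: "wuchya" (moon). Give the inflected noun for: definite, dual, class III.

azawuchyum

Attach number dual -im → wuchyaim.
Attach noun class class III za- → zawuchyaim.
Attach definiteness definite e- → ezawuchyaim.
Apply vowel harmony: ezawuchyaim → azawuchyaum.
Apply vowel deletion: azawuchyaum → azawuchyum.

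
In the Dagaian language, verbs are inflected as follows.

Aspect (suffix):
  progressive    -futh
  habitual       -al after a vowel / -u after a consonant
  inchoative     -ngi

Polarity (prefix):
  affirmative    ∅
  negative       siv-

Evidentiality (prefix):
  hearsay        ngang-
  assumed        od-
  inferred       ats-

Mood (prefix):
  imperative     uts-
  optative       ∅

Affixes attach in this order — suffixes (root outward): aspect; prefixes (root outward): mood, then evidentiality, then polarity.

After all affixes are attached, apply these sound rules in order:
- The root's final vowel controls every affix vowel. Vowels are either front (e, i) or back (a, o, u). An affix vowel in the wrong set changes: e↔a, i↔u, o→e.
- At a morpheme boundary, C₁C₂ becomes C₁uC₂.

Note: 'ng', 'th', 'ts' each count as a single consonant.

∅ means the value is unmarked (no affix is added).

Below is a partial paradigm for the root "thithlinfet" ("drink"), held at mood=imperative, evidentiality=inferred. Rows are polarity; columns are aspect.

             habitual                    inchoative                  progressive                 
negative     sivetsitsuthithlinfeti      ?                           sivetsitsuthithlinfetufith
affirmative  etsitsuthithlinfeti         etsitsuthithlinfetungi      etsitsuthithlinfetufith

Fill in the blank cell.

Attach mood imperative uts- → utsthithlinfet.
Attach aspect inchoative -ngi → utsthithlinfetngi.
Attach evidentiality inferred ats- → atsutsthithlinfetngi.
Attach polarity negative siv- → sivatsutsthithlinfetngi.
Apply vowel harmony: sivatsutsthithlinfetngi → sivetsitsthithlinfetngi.
Apply epenthesis: sivetsitsthithlinfetngi → sivetsitsuthithlinfetungi.

sivetsitsuthithlinfetungi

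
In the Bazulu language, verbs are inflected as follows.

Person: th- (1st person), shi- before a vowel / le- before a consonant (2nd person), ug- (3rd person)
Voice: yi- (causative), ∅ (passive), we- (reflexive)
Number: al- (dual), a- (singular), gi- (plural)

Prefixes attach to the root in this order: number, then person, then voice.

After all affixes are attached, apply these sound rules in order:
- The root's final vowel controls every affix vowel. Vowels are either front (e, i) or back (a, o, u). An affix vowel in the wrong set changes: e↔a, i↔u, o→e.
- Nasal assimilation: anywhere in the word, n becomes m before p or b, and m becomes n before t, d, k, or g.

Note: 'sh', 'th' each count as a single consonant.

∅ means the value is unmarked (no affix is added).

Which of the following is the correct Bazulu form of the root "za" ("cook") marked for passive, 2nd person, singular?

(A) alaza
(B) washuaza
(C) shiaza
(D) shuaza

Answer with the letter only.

D

Attach number singular a- → aza.
Attach person 2nd person shi- (before vowel 'a') → shiaza.
voice = passive: zero marking, form stays shiaza.
Apply vowel harmony: shiaza → shuaza.
Nasal assimilation: no change.
So the correct form is shuaza, option (D).
(B) washuaza is wrong: it uses reflexive instead of passive for voice.
(A) alaza is wrong: it has the affixes in the wrong order.
(C) shiaza is wrong: it fails to apply the sound rule(s).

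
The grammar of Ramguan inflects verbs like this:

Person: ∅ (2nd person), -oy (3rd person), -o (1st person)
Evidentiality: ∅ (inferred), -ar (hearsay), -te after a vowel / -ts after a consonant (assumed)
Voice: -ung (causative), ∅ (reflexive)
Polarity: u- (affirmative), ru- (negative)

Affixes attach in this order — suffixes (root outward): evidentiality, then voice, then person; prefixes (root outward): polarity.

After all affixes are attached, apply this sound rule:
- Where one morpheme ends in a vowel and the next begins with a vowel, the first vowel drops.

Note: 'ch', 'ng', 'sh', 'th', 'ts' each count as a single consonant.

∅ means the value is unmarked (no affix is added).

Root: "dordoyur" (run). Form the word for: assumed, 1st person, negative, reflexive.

Attach evidentiality assumed -ts (after consonant 'r') → dordoyurts.
voice = reflexive: zero marking, form stays dordoyurts.
Attach person 1st person -o → dordoyurtso.
Attach polarity negative ru- → rudordoyurtso.
Vowel deletion: no change.

rudordoyurtso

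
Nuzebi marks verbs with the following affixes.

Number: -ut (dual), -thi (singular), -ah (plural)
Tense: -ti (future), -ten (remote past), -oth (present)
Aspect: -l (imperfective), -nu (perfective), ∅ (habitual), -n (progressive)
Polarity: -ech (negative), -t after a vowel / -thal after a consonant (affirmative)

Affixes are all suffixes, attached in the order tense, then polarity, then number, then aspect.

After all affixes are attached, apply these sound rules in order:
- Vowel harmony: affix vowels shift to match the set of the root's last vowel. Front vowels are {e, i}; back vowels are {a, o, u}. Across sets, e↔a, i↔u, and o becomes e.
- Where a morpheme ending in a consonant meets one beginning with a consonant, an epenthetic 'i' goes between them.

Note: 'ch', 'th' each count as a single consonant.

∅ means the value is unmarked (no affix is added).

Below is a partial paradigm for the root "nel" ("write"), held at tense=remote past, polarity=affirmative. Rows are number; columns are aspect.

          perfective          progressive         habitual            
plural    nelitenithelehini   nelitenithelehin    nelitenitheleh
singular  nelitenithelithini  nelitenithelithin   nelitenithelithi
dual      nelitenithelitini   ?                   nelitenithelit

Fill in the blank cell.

nelitenithelitin

Attach tense remote past -ten → nelten.
Attach polarity affirmative -thal (after consonant 'n') → neltenthal.
Attach number dual -ut → neltenthalut.
Attach aspect progressive -n → neltenthalutn.
Apply vowel harmony: neltenthalutn → neltenthelitn.
Apply epenthesis: neltenthelitn → nelitenithelitin.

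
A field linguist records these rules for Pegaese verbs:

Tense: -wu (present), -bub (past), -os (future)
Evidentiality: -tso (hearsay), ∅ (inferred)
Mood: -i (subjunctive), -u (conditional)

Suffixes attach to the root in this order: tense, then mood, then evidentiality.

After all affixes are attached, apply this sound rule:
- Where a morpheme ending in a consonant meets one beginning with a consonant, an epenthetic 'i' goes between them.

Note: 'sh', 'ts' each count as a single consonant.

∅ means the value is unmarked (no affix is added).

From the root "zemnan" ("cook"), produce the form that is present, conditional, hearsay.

zemnaniwuutso

Attach tense present -wu → zemnanwu.
Attach mood conditional -u → zemnanwuu.
Attach evidentiality hearsay -tso → zemnanwuutso.
Apply epenthesis: zemnanwuutso → zemnaniwuutso.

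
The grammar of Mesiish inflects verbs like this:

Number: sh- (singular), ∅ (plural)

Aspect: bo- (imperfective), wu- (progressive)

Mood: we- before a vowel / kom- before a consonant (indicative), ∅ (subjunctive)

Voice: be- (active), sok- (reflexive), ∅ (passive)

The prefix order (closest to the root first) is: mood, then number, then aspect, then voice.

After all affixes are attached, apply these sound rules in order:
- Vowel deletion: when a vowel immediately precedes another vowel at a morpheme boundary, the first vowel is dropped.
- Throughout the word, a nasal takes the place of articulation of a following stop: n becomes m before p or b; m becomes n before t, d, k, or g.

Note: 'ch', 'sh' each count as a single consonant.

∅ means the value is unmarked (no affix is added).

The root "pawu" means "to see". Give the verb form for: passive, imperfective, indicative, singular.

Attach mood indicative kom- (before consonant 'p') → kompawu.
Attach number singular sh- → shkompawu.
Attach aspect imperfective bo- → boshkompawu.
voice = passive: zero marking, form stays boshkompawu.
Vowel deletion: no change.
Nasal assimilation: no change.

boshkompawu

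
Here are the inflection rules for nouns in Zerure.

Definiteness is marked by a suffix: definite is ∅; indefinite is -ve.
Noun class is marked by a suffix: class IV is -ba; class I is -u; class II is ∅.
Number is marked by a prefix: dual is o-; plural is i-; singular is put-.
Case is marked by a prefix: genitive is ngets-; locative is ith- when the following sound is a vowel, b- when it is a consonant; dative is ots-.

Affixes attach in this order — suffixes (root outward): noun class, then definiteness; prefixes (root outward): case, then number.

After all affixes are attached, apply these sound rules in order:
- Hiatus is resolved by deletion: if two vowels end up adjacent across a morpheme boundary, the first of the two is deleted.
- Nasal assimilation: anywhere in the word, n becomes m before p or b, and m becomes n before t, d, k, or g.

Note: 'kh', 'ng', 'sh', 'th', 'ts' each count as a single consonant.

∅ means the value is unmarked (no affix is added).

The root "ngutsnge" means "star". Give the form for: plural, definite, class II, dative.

Attach case dative ots- → otsngutsnge.
Attach number plural i- → iotsngutsnge.
noun class = class II: zero marking, form stays iotsngutsnge.
definiteness = definite: zero marking, form stays iotsngutsnge.
Apply vowel deletion: iotsngutsnge → otsngutsnge.
Nasal assimilation: no change.

otsngutsnge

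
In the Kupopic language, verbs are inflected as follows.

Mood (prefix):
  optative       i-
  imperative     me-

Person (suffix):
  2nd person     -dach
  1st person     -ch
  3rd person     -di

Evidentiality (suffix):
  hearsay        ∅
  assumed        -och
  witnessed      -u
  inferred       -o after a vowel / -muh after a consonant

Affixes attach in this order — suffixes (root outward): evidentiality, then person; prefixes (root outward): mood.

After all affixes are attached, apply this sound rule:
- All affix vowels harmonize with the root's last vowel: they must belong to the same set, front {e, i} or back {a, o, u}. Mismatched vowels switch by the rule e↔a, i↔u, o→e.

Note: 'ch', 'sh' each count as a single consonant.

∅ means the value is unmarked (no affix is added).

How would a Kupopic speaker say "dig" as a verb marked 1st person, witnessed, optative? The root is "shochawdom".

Attach mood optative i- → ishochawdom.
Attach evidentiality witnessed -u → ishochawdomu.
Attach person 1st person -ch → ishochawdomuch.
Apply vowel harmony: ishochawdomuch → ushochawdomuch.

ushochawdomuch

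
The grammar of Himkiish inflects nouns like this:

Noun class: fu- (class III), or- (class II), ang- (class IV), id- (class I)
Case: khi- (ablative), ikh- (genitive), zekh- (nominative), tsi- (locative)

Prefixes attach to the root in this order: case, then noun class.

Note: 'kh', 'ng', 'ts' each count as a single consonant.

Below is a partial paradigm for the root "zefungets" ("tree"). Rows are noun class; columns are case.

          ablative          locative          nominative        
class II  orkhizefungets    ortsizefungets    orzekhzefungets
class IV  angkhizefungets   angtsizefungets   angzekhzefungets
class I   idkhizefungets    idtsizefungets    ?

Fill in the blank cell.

Attach case nominative zekh- → zekhzefungets.
Attach noun class class I id- → idzekhzefungets.

idzekhzefungets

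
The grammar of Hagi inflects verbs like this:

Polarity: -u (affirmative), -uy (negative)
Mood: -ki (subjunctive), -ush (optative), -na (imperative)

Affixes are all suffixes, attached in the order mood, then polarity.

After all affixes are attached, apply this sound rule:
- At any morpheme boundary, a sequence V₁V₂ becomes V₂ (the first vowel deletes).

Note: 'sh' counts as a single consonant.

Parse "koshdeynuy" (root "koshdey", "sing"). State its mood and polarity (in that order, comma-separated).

Segment: koshdey-na-uy.
mood: -na → imperative.
polarity: -uy → negative.

imperative, negative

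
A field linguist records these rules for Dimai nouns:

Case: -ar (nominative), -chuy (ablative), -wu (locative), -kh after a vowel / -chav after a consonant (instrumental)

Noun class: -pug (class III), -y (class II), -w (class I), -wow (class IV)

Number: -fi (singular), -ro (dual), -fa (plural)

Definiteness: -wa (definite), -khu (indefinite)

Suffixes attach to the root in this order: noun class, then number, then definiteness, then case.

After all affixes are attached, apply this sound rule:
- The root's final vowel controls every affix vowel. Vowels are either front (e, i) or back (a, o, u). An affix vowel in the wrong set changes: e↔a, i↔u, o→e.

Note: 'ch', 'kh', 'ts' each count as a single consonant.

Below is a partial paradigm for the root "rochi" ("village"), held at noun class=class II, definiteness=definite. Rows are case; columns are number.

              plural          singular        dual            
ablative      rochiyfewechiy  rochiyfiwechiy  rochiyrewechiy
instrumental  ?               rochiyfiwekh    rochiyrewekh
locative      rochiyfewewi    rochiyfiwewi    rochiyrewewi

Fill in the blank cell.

rochiyfewekh

Attach noun class class II -y → rochiy.
Attach number plural -fa → rochiyfa.
Attach definiteness definite -wa → rochiyfawa.
Attach case instrumental -kh (after vowel 'a') → rochiyfawakh.
Apply vowel harmony: rochiyfawakh → rochiyfewekh.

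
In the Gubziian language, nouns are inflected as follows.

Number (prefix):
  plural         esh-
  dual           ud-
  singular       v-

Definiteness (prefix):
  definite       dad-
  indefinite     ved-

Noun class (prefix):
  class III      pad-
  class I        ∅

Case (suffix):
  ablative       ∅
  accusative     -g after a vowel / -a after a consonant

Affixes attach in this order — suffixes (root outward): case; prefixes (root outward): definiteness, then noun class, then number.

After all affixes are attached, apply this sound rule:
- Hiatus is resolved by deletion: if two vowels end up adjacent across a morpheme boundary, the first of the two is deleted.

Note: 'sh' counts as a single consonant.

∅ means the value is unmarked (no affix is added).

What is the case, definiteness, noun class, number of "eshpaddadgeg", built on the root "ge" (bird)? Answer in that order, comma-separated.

Segment: esh-pad-dad-ge-g.
case: -g/a → accusative.
definiteness: dad- → definite.
noun class: pad- → class III.
number: esh- → plural.

accusative, definite, class III, plural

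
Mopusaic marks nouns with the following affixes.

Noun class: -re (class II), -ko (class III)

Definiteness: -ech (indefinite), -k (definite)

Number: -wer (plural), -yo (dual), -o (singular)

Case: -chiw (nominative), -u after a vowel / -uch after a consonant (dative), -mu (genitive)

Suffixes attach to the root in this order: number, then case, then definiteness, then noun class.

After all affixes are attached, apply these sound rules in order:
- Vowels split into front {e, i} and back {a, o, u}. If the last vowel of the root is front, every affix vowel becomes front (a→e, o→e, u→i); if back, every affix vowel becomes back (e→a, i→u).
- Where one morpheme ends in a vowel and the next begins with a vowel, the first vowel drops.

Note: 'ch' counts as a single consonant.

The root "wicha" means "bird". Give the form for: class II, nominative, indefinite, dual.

Attach number dual -yo → wichayo.
Attach case nominative -chiw → wichayochiw.
Attach definiteness indefinite -ech → wichayochiwech.
Attach noun class class II -re → wichayochiwechre.
Apply vowel harmony: wichayochiwechre → wichayochuwachra.
Vowel deletion: no change.

wichayochuwachra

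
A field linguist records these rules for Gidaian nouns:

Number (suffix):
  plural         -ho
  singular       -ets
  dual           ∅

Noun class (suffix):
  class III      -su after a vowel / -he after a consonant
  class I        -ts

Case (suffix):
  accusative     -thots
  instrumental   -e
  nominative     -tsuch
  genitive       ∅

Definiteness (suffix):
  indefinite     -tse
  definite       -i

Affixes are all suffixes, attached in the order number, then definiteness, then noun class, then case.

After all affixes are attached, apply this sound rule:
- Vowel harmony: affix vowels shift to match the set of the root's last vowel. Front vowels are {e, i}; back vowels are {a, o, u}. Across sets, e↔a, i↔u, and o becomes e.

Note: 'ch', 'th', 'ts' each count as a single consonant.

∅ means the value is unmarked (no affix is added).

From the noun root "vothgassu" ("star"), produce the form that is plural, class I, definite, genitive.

vothgassuhouts

Attach number plural -ho → vothgassuho.
Attach definiteness definite -i → vothgassuhoi.
Attach noun class class I -ts → vothgassuhoits.
case = genitive: zero marking, form stays vothgassuhoits.
Apply vowel harmony: vothgassuhoits → vothgassuhouts.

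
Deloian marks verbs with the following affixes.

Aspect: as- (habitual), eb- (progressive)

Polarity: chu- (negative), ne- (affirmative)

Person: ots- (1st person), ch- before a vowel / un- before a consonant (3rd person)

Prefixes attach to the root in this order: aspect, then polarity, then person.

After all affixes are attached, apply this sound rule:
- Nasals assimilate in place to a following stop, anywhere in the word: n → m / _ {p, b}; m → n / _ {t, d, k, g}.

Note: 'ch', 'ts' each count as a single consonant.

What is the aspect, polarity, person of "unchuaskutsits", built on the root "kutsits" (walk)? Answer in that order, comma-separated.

habitual, negative, 3rd person

Segment: un-chu-as-kutsits.
aspect: as- → habitual.
polarity: chu- → negative.
person: ch/un- → 3rd person.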